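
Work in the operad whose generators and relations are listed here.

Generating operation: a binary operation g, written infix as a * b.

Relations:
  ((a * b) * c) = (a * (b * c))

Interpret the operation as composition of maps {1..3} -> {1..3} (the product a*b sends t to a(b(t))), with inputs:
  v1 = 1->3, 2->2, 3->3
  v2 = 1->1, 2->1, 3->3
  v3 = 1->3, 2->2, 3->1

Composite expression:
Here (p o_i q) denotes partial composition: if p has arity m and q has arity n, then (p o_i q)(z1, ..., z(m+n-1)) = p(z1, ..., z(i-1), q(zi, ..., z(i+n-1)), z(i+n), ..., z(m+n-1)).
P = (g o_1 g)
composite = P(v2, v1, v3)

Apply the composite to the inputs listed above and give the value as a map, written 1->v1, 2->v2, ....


(v2 * v1) = 1->3, 2->1, 3->3
((v2 * v1) * v3) = 1->3, 2->1, 3->3

1->3, 2->1, 3->3


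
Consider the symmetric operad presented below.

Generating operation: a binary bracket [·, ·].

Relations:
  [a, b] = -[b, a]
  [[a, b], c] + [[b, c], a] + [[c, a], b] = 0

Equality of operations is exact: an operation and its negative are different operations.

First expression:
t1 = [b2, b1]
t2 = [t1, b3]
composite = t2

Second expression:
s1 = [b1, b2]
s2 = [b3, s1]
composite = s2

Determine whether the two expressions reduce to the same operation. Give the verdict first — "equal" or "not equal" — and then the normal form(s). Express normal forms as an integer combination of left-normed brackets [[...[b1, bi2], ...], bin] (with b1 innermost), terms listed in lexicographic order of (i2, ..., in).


equal: each reduces to -[[b1, b2], b3]

Normal form of the first expression: -[[b1, b2], b3]
Normal form of the second expression: -[[b1, b2], b3]
Same normal form: equal.


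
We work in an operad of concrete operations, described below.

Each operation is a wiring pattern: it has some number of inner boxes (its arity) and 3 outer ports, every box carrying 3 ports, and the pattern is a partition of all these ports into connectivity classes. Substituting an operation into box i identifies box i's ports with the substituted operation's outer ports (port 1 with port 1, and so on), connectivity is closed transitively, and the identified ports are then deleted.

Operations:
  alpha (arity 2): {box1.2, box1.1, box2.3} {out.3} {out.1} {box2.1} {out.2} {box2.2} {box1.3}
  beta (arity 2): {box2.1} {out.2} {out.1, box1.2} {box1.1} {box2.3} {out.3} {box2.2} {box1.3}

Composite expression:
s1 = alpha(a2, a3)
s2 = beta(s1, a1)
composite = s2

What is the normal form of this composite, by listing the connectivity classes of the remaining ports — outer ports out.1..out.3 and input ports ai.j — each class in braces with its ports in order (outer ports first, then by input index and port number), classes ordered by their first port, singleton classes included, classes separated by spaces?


Treat the ports identified at beta as solder joints: merge, then drop.
through alpha, on inputs (a2, a3): {out.1} {out.2} {out.3} {a2.1, a2.2, a3.3} {a2.3} {a3.1} {a3.2} (out.j = stage outer ports)
through beta, on inputs (a2, a3, a1): {out.1} {out.2} {out.3} {a1.1} {a1.2} {a1.3} {a2.1, a2.2, a3.3} {a2.3} {a3.1} {a3.2} (out.j = stage outer ports)

{out.1} {out.2} {out.3} {a1.1} {a1.2} {a1.3} {a2.1, a2.2, a3.3} {a2.3} {a3.1} {a3.2}


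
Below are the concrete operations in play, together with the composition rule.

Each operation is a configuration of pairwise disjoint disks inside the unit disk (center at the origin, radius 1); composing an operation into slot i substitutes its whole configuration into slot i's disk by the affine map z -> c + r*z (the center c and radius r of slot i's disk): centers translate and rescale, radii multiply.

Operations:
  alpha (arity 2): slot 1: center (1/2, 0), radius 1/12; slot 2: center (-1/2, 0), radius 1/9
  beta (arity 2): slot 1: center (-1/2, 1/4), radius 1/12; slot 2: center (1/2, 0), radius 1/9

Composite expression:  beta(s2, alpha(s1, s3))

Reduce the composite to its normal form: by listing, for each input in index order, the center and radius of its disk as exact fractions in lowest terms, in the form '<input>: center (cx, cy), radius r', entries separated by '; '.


s1: center (5/9, 0), radius 1/108; s2: center (-1/2, 1/4), radius 1/12; s3: center (4/9, 0), radius 1/81

Follow each s-input down from beta: c' goes to c + r*c', radius to r*r'.
input s2: composing its 1 substitution step yields center (-1/2, 1/4), radius 1/12
input s1: composing its 2 substitution steps yields center (5/9, 0), radius 1/108
input s3: composing its 2 substitution steps yields center (4/9, 0), radius 1/81


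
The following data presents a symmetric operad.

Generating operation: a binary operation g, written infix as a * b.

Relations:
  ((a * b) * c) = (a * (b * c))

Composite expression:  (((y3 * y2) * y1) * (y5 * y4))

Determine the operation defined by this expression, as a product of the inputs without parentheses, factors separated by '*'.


y3 * y2 * y1 * y5 * y4

Under associativity of g, the answer is the y's in reading order.
(y3 * y2) linearizes to y3 * y2
((y3 * y2) * y1) linearizes to y3 * y2 * y1
(y5 * y4) linearizes to y5 * y4
(((y3 * y2) * y1) * (y5 * y4)) linearizes to y3 * y2 * y1 * y5 * y4


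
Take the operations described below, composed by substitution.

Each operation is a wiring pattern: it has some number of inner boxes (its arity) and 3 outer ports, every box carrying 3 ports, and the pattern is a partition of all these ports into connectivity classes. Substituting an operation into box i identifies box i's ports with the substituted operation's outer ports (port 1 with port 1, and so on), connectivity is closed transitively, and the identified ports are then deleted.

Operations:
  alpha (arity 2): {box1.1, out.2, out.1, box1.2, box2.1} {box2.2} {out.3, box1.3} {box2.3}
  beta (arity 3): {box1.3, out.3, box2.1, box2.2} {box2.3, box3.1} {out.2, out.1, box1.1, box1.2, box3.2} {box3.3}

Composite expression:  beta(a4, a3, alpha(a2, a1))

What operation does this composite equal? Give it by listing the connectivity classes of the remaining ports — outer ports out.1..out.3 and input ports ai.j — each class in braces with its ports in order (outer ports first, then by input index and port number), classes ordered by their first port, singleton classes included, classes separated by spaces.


Connectivity passes through glued beta-boundaries; trace each wire chain.
through alpha, on inputs (a2, a1): {out.1, out.2, a1.1, a2.1, a2.2} {out.3, a2.3} {a1.2} {a1.3} (out.j = stage outer ports)
through beta, on inputs (a4, a3, a2, a1): {out.1, out.2, a1.1, a2.1, a2.2, a3.3, a4.1, a4.2} {out.3, a3.1, a3.2, a4.3} {a1.2} {a1.3} {a2.3} (out.j = stage outer ports)

{out.1, out.2, a1.1, a2.1, a2.2, a3.3, a4.1, a4.2} {out.3, a3.1, a3.2, a4.3} {a1.2} {a1.3} {a2.3}


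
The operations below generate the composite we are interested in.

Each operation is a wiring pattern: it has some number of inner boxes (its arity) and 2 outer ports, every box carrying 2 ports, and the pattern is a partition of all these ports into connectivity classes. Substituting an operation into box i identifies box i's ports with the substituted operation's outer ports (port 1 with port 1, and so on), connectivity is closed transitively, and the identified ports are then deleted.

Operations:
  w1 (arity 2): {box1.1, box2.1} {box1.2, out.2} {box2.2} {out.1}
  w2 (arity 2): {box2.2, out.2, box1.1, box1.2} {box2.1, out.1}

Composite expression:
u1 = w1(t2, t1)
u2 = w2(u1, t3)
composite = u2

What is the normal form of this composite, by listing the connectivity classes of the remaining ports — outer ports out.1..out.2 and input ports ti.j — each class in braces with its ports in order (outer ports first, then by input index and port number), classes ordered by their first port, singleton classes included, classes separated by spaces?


{out.1, t3.1} {out.2, t2.2, t3.2} {t1.1, t2.1} {t1.2}

Reachability decides: close wires over w2-identified ports.
after w1, the pattern on (t2, t1) reads {out.1} {out.2, t2.2} {t1.1, t2.1} {t1.2} (out.j = its outer ports)
after w2, the pattern on (t2, t1, t3) reads {out.1, t3.1} {out.2, t2.2, t3.2} {t1.1, t2.1} {t1.2} (out.j = its outer ports)


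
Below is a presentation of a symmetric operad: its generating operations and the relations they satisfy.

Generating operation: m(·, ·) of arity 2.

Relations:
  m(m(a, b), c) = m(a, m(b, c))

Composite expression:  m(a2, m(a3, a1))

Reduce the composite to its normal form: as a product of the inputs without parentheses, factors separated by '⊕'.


a2 ⊕ a3 ⊕ a1

Every regrouping of m is equal, so read the a-inputs in written order.
m(a3, a1) spells out as a3 ⊕ a1
m(a2, m(a3, a1)) spells out as a2 ⊕ a3 ⊕ a1


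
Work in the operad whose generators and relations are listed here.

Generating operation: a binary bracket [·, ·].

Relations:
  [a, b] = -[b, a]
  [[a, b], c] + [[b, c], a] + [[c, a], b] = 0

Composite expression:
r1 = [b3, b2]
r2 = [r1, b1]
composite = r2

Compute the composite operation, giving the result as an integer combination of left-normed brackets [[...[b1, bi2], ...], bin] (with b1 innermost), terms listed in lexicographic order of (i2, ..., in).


[[b1, b2], b3] - [[b1, b3], b2]

Left-normed coefficients sit on the b1-initial expansion words.
Composite bracket: [[b3, b2], b1]
Full expansion: 4 signed words from ab - ba (2^2 = 4).
Keep just the words that open with b1:
  b1b2b3 (sign +1) contributes +[[b1, b2], b3]
  b1b3b2 (sign -1) contributes -[[b1, b3], b2]


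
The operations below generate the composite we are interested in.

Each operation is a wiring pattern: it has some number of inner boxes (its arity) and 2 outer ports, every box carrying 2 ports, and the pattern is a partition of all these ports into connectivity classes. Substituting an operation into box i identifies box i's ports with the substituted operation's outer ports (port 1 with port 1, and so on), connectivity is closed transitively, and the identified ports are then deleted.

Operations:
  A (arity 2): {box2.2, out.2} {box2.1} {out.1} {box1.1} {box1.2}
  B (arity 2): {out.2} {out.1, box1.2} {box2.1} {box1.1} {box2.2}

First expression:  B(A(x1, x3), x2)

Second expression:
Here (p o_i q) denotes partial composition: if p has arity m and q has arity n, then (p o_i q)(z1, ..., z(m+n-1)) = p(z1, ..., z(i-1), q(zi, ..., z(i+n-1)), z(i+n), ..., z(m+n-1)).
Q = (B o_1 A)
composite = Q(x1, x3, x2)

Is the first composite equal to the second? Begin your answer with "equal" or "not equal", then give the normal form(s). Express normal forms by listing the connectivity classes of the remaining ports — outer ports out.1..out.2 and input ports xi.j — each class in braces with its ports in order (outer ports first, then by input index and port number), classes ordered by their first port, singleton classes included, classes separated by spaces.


equal: each reduces to {out.1, x3.2} {out.2} {x1.1} {x1.2} {x2.1} {x2.2} {x3.1}

The first expression, normalized: {out.1, x3.2} {out.2} {x1.1} {x1.2} {x2.1} {x2.2} {x3.1}
The second expression, normalized: {out.1, x3.2} {out.2} {x1.1} {x1.2} {x2.1} {x2.2} {x3.1}
Both agree, so they are equal.


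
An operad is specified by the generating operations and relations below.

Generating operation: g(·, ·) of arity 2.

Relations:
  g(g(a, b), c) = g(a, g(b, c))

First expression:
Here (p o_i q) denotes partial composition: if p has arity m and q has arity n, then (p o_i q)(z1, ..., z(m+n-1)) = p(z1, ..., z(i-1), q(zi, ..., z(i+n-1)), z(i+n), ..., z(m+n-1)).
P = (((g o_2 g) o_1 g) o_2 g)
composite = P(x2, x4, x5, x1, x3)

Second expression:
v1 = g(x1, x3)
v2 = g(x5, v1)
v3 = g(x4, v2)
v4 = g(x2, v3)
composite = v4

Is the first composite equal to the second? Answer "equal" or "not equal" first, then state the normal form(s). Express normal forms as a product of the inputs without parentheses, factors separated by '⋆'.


Reducing the first expression gives x2 ⋆ x4 ⋆ x5 ⋆ x1 ⋆ x3
Reducing the second expression gives x2 ⋆ x4 ⋆ x5 ⋆ x1 ⋆ x3
Both agree, so they are equal.

equal — both sides give x2 ⋆ x4 ⋆ x5 ⋆ x1 ⋆ x3


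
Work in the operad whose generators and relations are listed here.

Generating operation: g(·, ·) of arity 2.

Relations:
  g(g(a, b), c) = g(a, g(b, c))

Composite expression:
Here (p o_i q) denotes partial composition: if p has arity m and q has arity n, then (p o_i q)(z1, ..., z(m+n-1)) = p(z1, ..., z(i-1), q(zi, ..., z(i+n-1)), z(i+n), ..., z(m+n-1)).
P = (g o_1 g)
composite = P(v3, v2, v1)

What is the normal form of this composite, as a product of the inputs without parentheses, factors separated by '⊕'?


v3 ⊕ v2 ⊕ v1

Key point: g is associative — brackets drop, the v-order remains.
g(v3, v2) reduces to v3 ⊕ v2
g(g(v3, v2), v1) reduces to v3 ⊕ v2 ⊕ v1


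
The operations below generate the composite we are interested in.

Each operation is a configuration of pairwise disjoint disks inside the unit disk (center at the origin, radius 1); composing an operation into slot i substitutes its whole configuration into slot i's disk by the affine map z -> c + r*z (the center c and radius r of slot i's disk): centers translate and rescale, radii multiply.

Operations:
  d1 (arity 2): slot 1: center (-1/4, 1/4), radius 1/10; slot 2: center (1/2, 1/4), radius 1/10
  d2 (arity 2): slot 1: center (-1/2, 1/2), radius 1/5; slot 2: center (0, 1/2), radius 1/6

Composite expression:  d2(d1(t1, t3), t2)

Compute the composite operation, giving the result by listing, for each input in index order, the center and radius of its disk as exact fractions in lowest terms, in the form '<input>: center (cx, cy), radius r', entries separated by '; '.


t1: center (-11/20, 11/20), radius 1/50; t2: center (0, 1/2), radius 1/6; t3: center (-2/5, 11/20), radius 1/50

Follow each t-input down from d2: c' goes to c + r*c', radius to r*r'.
tracing t1 down its 2-map path: center (-11/20, 11/20), radius 1/50
tracing t3 down its 2-map path: center (-2/5, 11/20), radius 1/50
tracing t2 down its 1-map path: center (0, 1/2), radius 1/6


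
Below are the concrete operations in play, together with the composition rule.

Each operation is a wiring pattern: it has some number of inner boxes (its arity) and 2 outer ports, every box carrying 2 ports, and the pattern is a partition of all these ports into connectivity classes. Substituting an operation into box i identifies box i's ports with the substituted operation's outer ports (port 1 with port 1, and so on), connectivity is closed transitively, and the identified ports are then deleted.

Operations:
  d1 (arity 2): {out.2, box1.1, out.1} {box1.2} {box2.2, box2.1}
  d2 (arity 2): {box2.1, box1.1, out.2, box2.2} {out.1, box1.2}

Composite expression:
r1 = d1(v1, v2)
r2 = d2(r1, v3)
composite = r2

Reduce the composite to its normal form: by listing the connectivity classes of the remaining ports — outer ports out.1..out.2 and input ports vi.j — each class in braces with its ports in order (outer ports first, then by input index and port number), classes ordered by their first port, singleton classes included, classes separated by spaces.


{out.1, out.2, v1.1, v3.1, v3.2} {v1.2} {v2.1, v2.2}


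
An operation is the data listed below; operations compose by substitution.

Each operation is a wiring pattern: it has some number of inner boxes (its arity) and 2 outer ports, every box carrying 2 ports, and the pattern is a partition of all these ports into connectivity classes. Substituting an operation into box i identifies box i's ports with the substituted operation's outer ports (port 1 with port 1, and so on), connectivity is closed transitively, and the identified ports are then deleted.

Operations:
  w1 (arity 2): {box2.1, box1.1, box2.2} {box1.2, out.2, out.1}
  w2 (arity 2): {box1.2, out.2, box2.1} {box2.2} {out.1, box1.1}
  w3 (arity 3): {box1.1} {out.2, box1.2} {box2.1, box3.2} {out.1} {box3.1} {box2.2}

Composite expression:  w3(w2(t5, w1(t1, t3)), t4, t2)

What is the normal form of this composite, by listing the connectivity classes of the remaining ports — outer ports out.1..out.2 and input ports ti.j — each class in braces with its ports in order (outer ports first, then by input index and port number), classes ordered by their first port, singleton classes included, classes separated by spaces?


{out.1} {out.2, t1.2, t5.2} {t1.1, t3.1, t3.2} {t2.1} {t2.2, t4.1} {t4.2} {t5.1}


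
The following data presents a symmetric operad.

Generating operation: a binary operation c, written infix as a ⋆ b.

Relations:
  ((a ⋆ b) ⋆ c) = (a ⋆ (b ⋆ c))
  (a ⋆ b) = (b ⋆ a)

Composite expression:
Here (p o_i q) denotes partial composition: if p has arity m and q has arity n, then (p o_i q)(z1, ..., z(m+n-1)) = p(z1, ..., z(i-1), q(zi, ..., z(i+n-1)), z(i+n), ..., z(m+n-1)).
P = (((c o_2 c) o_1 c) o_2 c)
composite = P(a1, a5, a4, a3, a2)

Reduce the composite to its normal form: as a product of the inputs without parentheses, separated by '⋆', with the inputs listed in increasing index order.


a1 ⋆ a2 ⋆ a3 ⋆ a4 ⋆ a5


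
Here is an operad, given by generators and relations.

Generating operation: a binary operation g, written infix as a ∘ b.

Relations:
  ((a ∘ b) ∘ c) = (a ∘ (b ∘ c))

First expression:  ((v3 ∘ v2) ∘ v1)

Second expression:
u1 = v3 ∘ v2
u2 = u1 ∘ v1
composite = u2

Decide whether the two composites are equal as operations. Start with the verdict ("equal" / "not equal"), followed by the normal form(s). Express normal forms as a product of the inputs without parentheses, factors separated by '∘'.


Normal form of the first expression: v3 ∘ v2 ∘ v1
Normal form of the second expression: v3 ∘ v2 ∘ v1
Identical normal forms: equal.

equal; the common form is v3 ∘ v2 ∘ v1


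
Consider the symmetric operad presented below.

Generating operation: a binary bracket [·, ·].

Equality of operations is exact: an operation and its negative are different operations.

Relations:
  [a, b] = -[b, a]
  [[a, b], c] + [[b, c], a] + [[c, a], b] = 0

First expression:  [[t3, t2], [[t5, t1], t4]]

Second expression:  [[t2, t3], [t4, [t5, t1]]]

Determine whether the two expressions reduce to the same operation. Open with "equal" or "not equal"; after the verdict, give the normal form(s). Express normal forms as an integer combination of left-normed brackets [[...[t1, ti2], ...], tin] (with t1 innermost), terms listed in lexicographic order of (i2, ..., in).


equal; both compose to -[[[[t1, t5], t4], t2], t3] + [[[[t1, t5], t4], t3], t2]

Normal form of the first expression: -[[[[t1, t5], t4], t2], t3] + [[[[t1, t5], t4], t3], t2]
Normal form of the second expression: -[[[[t1, t5], t4], t2], t3] + [[[[t1, t5], t4], t3], t2]
Same normal form: equal.


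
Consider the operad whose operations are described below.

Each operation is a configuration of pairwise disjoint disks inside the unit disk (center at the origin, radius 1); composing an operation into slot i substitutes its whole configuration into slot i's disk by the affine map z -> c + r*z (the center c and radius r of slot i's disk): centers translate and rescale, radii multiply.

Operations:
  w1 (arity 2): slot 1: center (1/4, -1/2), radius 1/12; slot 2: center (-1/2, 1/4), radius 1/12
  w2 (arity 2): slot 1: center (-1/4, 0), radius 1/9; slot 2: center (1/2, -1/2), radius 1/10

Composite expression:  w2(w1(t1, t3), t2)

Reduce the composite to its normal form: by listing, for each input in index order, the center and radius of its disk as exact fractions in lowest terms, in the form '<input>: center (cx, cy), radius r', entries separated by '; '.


Each t-disk chains the slot maps above it in w2; radii multiply.
t1 passes through 2 substitutions, ending at center (-2/9, -1/18), radius 1/108
t3 passes through 2 substitutions, ending at center (-11/36, 1/36), radius 1/108
t2 passes through 1 substitution, ending at center (1/2, -1/2), radius 1/10

t1: center (-2/9, -1/18), radius 1/108; t2: center (1/2, -1/2), radius 1/10; t3: center (-11/36, 1/36), radius 1/108


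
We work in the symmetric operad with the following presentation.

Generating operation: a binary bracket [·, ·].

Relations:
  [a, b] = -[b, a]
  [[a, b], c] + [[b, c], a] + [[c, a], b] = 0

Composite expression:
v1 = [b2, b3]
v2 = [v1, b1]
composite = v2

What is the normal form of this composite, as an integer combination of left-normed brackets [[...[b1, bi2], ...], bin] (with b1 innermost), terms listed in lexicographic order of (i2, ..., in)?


-[[b1, b2], b3] + [[b1, b3], b2]


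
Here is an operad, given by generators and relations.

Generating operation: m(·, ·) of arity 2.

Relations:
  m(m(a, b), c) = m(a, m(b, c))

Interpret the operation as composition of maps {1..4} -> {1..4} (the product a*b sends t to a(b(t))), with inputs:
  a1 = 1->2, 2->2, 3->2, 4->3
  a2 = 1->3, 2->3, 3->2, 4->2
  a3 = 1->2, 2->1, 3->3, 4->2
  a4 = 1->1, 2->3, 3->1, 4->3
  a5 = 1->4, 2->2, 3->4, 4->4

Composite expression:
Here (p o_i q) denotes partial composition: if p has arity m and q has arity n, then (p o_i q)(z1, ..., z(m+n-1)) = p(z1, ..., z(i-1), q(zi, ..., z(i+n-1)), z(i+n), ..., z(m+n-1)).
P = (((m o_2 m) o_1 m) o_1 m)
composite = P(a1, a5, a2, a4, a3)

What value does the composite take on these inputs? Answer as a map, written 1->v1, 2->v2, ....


m(a1, a5) = 1->3, 2->2, 3->3, 4->3
m(m(a1, a5), a2) = 1->3, 2->3, 3->2, 4->2
m(a4, a3) = 1->3, 2->1, 3->1, 4->3
m(m(m(a1, a5), a2), m(a4, a3)) = 1->2, 2->3, 3->3, 4->2

1->2, 2->3, 3->3, 4->2


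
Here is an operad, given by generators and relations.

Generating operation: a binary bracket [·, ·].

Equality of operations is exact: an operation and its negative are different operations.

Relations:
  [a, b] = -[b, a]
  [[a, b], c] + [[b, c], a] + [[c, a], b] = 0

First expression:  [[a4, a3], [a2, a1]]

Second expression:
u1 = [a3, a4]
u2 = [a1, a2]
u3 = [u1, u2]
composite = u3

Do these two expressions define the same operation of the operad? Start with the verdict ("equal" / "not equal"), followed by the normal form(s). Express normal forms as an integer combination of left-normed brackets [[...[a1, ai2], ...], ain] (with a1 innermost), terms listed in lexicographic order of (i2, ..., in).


equal; the common form is -[[[a1, a2], a3], a4] + [[[a1, a2], a4], a3]

The first expression, normalized: -[[[a1, a2], a3], a4] + [[[a1, a2], a4], a3]
The second expression, normalized: -[[[a1, a2], a3], a4] + [[[a1, a2], a4], a3]
Same normal form: equal.


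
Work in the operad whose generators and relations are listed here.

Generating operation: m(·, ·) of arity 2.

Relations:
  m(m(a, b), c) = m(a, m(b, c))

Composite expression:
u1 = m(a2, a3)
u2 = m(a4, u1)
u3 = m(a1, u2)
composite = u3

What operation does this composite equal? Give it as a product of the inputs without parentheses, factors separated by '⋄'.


Key point: m is associative — brackets drop, the a-order remains.
m(a2, a3) unparenthesizes to a2 ⋄ a3
m(a4, m(a2, a3)) unparenthesizes to a4 ⋄ a2 ⋄ a3
m(a1, m(a4, m(a2, a3))) unparenthesizes to a1 ⋄ a4 ⋄ a2 ⋄ a3

a1 ⋄ a4 ⋄ a2 ⋄ a3


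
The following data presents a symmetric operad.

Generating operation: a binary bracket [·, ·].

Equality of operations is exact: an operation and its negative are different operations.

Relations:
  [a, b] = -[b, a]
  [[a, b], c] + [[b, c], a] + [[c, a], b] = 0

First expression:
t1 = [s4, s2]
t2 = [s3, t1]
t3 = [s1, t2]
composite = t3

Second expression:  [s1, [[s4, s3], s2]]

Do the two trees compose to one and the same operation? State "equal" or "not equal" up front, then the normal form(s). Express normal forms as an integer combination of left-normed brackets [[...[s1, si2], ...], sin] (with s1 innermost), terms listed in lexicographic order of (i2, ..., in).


not equal: they reduce to [[[s1, s2], s4], s3] - [[[s1, s3], s2], s4] + [[[s1, s3], s4], s2] - [[[s1, s4], s2], s3] and [[[s1, s2], s3], s4] - [[[s1, s2], s4], s3] - [[[s1, s3], s4], s2] + [[[s1, s4], s3], s2]


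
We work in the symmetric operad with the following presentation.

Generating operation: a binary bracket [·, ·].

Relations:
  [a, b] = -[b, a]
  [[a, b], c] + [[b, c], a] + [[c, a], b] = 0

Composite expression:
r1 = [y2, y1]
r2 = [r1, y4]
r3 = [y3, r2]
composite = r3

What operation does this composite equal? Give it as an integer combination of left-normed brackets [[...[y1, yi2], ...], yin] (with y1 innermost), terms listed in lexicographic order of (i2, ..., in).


[[[y1, y2], y4], y3]

Left-normed coefficients sit on the y1-initial expansion words.
Composite bracket: [y3, [[y2, y1], y4]]
Each bracket splits as ab - ba, giving 8 signed words (2^3 = 8).
Coefficients come from the y1-initial words:
  word y1y2y4y3 has sign +1, contributing +[[[y1, y2], y4], y3]


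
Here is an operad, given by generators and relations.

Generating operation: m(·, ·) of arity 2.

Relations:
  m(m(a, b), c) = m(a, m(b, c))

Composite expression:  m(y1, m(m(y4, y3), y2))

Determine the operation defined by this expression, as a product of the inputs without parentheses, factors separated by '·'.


The m-tree's shape is irrelevant; the y-reading-order decides.
m(y4, y3) flattens to y4 · y3
m(m(y4, y3), y2) flattens to y4 · y3 · y2
m(y1, m(m(y4, y3), y2)) flattens to y1 · y4 · y3 · y2

y1 · y4 · y3 · y2


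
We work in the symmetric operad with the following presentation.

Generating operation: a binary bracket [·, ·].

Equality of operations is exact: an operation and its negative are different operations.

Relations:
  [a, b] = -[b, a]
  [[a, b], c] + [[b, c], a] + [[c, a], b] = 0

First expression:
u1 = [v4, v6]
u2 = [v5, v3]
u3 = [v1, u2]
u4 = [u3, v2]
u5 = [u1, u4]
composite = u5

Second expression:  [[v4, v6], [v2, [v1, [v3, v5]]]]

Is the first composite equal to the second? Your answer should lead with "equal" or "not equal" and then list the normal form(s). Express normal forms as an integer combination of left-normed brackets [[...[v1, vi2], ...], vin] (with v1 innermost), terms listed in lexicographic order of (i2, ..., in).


Normal form of the first expression: [[[[[v1, v3], v5], v2], v4], v6] - [[[[[v1, v3], v5], v2], v6], v4] - [[[[[v1, v5], v3], v2], v4], v6] + [[[[[v1, v5], v3], v2], v6], v4]
Normal form of the second expression: [[[[[v1, v3], v5], v2], v4], v6] - [[[[[v1, v3], v5], v2], v6], v4] - [[[[[v1, v5], v3], v2], v4], v6] + [[[[[v1, v5], v3], v2], v6], v4]
Identical normal forms: equal.

equal — both sides give [[[[[v1, v3], v5], v2], v4], v6] - [[[[[v1, v3], v5], v2], v6], v4] - [[[[[v1, v5], v3], v2], v4], v6] + [[[[[v1, v5], v3], v2], v6], v4]


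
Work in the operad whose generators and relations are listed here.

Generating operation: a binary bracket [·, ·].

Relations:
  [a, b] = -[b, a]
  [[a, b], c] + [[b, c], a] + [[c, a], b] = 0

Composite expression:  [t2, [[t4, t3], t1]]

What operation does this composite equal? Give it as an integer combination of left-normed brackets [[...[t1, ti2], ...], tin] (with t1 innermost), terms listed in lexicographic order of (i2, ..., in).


Expand each bracket as ab - ba; the t1-initial words give the coefficients.
Composite bracket: [t2, [[t4, t3], t1]]
Expanding via [a, b] = ab - ba: 8 signed words (2^3 = 8).
Only words starting with t1 matter:
  t1t3t4t2 (sign -1) contributes -[[[t1, t3], t4], t2]
  t1t4t3t2 (sign +1) contributes +[[[t1, t4], t3], t2]

-[[[t1, t3], t4], t2] + [[[t1, t4], t3], t2]


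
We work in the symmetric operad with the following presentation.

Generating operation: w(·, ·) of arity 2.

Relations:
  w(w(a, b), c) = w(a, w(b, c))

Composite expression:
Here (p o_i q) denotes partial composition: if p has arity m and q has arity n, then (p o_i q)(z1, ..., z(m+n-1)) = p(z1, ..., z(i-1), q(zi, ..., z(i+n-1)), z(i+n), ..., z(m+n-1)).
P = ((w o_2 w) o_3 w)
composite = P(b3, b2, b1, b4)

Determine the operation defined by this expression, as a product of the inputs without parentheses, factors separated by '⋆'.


b3 ⋆ b2 ⋆ b1 ⋆ b4

Every regrouping of w is equal, so read the b-inputs in written order.
w(b1, b4) reduces to b1 ⋆ b4
w(b2, w(b1, b4)) reduces to b2 ⋆ b1 ⋆ b4
w(b3, w(b2, w(b1, b4))) reduces to b3 ⋆ b2 ⋆ b1 ⋆ b4


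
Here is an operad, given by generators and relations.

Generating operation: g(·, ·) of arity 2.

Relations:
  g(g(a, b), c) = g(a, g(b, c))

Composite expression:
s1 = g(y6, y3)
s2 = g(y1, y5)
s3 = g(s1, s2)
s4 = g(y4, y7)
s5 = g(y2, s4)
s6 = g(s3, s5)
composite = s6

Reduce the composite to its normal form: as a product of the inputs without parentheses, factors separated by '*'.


Every regrouping of g is equal, so read the y-inputs in written order.
g(y6, y3) linearizes to y6 * y3
g(y1, y5) linearizes to y1 * y5
g(g(y6, y3), g(y1, y5)) linearizes to y6 * y3 * y1 * y5
g(y4, y7) linearizes to y4 * y7
g(y2, g(y4, y7)) linearizes to y2 * y4 * y7
g(g(g(y6, y3), g(y1, y5)), g(y2, g(y4, y7))) linearizes to y6 * y3 * y1 * y5 * y2 * y4 * y7

y6 * y3 * y1 * y5 * y2 * y4 * y7


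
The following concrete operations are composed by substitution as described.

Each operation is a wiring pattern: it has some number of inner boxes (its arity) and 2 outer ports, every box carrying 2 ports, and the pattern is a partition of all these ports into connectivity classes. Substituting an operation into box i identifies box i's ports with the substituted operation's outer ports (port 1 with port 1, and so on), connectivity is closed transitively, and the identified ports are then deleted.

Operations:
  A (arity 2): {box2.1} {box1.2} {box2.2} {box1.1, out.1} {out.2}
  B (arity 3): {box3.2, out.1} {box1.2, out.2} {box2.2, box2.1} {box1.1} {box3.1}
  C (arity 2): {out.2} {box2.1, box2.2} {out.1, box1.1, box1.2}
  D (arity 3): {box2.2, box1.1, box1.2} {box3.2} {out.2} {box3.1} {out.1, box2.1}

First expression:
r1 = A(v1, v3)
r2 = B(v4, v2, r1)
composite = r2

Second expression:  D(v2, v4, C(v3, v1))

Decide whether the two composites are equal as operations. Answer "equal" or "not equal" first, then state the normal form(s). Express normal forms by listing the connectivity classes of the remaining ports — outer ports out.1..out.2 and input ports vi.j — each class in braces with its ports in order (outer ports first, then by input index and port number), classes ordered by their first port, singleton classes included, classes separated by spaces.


not equal — first {out.1} {out.2, v4.2} {v1.1} {v1.2} {v2.1, v2.2} {v3.1} {v3.2} {v4.1}, second {out.1, v4.1} {out.2} {v1.1, v1.2} {v2.1, v2.2, v4.2} {v3.1, v3.2}

The first expression reduces to {out.1} {out.2, v4.2} {v1.1} {v1.2} {v2.1, v2.2} {v3.1} {v3.2} {v4.1}
The second expression reduces to {out.1, v4.1} {out.2} {v1.1, v1.2} {v2.1, v2.2, v4.2} {v3.1, v3.2}
Distinct normal forms: not equal.


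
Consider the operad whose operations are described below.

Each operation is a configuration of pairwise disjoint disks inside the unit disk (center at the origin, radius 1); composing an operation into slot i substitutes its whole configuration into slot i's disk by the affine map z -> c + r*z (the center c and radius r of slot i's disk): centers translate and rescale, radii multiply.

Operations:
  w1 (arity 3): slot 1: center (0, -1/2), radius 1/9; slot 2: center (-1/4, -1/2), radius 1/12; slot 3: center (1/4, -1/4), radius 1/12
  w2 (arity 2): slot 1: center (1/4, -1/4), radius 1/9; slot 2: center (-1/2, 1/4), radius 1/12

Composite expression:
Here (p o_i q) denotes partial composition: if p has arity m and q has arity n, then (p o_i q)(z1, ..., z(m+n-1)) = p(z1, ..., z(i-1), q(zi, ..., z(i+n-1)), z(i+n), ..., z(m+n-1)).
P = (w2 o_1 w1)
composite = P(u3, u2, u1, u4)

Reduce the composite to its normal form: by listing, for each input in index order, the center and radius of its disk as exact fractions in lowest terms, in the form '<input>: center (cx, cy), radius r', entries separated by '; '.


u1: center (5/18, -5/18), radius 1/108; u2: center (2/9, -11/36), radius 1/108; u3: center (1/4, -11/36), radius 1/81; u4: center (-1/2, 1/4), radius 1/12

Nesting under w2 composes maps z -> c + r*z down each u-path.
u3: after 2 affine steps, its disk has center (1/4, -11/36), radius 1/81
u2: after 2 affine steps, its disk has center (2/9, -11/36), radius 1/108
u1: after 2 affine steps, its disk has center (5/18, -5/18), radius 1/108
u4: after 1 affine step, its disk has center (-1/2, 1/4), radius 1/12


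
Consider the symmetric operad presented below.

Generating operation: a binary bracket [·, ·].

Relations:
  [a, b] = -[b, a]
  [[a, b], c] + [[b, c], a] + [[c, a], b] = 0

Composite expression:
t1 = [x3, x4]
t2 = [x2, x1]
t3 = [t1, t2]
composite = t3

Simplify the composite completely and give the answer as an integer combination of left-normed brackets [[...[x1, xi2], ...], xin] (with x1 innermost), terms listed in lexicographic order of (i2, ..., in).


[[[x1, x2], x3], x4] - [[[x1, x2], x4], x3]

A multilinear Lie element is pinned by x1-initial words (x1 innermost).
Composite bracket: [[x3, x4], [x2, x1]]
Full expansion: 8 signed words from ab - ba (2^3 = 8).
The x1-initial words carry the normal form:
  from x1x2x3x4, sign +1: term +[[[x1, x2], x3], x4]
  from x1x2x4x3, sign -1: term -[[[x1, x2], x4], x3]


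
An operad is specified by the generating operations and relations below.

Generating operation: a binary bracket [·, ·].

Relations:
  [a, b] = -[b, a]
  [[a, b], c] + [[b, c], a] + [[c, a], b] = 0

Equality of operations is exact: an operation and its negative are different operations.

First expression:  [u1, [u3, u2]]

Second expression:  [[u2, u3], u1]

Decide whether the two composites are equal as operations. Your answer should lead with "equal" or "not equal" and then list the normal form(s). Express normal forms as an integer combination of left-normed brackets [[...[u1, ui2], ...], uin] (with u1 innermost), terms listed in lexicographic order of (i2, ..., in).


The first expression reduces to -[[u1, u2], u3] + [[u1, u3], u2]
The second expression reduces to -[[u1, u2], u3] + [[u1, u3], u2]
Identical normal forms: equal.

equal; both compose to -[[u1, u2], u3] + [[u1, u3], u2]


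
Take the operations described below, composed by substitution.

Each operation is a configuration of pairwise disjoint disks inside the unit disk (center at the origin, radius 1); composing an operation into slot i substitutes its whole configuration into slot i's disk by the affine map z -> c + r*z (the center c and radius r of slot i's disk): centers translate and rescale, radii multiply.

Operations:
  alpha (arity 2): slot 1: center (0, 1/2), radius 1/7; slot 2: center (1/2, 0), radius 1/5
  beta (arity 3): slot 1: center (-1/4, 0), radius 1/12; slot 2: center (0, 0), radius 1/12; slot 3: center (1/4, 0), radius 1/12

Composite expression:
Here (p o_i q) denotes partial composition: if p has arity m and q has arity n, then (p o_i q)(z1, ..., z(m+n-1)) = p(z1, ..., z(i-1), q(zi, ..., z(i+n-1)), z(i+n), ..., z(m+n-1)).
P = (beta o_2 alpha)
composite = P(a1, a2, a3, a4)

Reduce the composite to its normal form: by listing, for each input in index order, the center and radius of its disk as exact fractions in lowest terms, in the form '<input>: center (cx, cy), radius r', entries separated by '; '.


Follow each a-input down from beta: c' goes to c + r*c', radius to r*r'.
tracing a1 down its 1-map path: center (-1/4, 0), radius 1/12
tracing a2 down its 2-map path: center (0, 1/24), radius 1/84
tracing a3 down its 2-map path: center (1/24, 0), radius 1/60
tracing a4 down its 1-map path: center (1/4, 0), radius 1/12

a1: center (-1/4, 0), radius 1/12; a2: center (0, 1/24), radius 1/84; a3: center (1/24, 0), radius 1/60; a4: center (1/4, 0), radius 1/12


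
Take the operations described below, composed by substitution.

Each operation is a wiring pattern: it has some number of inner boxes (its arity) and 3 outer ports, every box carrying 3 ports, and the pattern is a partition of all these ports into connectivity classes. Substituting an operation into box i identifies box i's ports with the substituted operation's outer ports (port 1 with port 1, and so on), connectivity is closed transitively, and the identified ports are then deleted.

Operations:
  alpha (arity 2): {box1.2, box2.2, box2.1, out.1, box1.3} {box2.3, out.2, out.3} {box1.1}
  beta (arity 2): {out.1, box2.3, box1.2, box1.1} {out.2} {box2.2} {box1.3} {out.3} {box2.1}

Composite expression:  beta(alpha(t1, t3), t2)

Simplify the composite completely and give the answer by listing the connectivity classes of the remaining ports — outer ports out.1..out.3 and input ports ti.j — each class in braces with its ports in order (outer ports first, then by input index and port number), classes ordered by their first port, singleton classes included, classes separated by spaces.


Substituting into beta glues patterns; closure does the rest.
alpha over (t1, t3) gives {out.1, t1.2, t1.3, t3.1, t3.2} {out.2, out.3, t3.3} {t1.1}, out.j being that stage's outer ports
beta over (t1, t3, t2) gives {out.1, t1.2, t1.3, t2.3, t3.1, t3.2, t3.3} {out.2} {out.3} {t1.1} {t2.1} {t2.2}, out.j being that stage's outer ports

{out.1, t1.2, t1.3, t2.3, t3.1, t3.2, t3.3} {out.2} {out.3} {t1.1} {t2.1} {t2.2}


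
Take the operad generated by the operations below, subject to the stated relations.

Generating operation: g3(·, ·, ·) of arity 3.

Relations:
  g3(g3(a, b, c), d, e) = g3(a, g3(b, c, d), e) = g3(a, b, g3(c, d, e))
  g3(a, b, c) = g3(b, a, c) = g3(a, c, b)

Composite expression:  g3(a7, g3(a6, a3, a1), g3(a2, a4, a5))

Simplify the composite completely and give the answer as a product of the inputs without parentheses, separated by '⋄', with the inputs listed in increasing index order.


a1 ⋄ a2 ⋄ a3 ⋄ a4 ⋄ a5 ⋄ a6 ⋄ a7

Shape and order are irrelevant to g3; the a-input set decides.
g3(a6, a3, a1) unparenthesizes to a6 ⋄ a3 ⋄ a1
g3(a2, a4, a5) unparenthesizes to a2 ⋄ a4 ⋄ a5
g3(a7, g3(a6, a3, a1), g3(a2, a4, a5)) unparenthesizes to a7 ⋄ a6 ⋄ a3 ⋄ a1 ⋄ a2 ⋄ a4 ⋄ a5
reordering the factors by index: a1 ⋄ a2 ⋄ a3 ⋄ a4 ⋄ a5 ⋄ a6 ⋄ a7


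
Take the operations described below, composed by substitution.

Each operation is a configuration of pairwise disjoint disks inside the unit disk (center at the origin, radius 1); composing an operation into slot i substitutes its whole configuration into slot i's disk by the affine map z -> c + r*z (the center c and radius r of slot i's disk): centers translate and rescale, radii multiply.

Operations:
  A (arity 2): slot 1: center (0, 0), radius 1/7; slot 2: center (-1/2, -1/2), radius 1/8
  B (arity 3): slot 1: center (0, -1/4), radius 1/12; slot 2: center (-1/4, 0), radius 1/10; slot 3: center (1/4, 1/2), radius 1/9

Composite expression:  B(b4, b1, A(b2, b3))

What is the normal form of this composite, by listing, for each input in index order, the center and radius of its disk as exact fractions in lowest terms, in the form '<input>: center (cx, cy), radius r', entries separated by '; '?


Each b-disk chains the slot maps above it in B; radii multiply.
for b4, the 1-step affine chain lands on center (0, -1/4), radius 1/12
for b1, the 1-step affine chain lands on center (-1/4, 0), radius 1/10
for b2, the 2-step affine chain lands on center (1/4, 1/2), radius 1/63
for b3, the 2-step affine chain lands on center (7/36, 4/9), radius 1/72

b1: center (-1/4, 0), radius 1/10; b2: center (1/4, 1/2), radius 1/63; b3: center (7/36, 4/9), radius 1/72; b4: center (0, -1/4), radius 1/12


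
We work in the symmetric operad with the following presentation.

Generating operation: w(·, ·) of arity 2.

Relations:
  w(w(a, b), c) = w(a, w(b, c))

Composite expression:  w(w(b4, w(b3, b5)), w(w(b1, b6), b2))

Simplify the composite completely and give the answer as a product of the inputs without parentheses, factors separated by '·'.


Under associativity of w, the answer is the b's in reading order.
w(b3, b5) flattens to b3 · b5
w(b4, w(b3, b5)) flattens to b4 · b3 · b5
w(b1, b6) flattens to b1 · b6
w(w(b1, b6), b2) flattens to b1 · b6 · b2
w(w(b4, w(b3, b5)), w(w(b1, b6), b2)) flattens to b4 · b3 · b5 · b1 · b6 · b2

b4 · b3 · b5 · b1 · b6 · b2


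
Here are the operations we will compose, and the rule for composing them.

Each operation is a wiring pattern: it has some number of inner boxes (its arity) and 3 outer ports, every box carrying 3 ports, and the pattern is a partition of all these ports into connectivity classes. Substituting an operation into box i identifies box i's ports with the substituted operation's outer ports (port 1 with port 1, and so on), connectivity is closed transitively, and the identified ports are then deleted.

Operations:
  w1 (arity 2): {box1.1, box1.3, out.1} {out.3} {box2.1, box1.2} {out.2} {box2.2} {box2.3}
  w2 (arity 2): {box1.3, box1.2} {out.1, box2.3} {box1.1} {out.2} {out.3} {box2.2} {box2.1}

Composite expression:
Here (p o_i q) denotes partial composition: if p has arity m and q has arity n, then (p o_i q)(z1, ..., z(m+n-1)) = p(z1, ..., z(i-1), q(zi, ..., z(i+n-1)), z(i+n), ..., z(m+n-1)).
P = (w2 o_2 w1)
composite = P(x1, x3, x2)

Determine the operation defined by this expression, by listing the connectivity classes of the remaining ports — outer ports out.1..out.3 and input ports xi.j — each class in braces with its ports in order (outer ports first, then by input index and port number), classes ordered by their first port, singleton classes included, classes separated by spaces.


{out.1} {out.2} {out.3} {x1.1} {x1.2, x1.3} {x2.1, x3.2} {x2.2} {x2.3} {x3.1, x3.3}

Treat the ports identified at w2 as solder joints: merge, then drop.
after w1, the pattern on (x3, x2) reads {out.1, x3.1, x3.3} {out.2} {out.3} {x2.1, x3.2} {x2.2} {x2.3} (out.j = its outer ports)
after w2, the pattern on (x1, x3, x2) reads {out.1} {out.2} {out.3} {x1.1} {x1.2, x1.3} {x2.1, x3.2} {x2.2} {x2.3} {x3.1, x3.3} (out.j = its outer ports)
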